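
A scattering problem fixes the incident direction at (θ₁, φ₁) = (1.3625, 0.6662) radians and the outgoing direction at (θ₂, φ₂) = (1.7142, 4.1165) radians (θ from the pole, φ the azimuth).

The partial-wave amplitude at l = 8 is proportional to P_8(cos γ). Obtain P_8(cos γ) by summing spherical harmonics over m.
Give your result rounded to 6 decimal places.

-0.117506

Term-by-term m-sum for l=8 (normalisation 4π/17 = 0.739198):
  m=-8: Y*=0.25046 - 0.35291j  Y=0.02596 - 0.47388j  product -0.16074 - 0.12785j
  m=-7: Y*=-0.01792 - 0.36544j  Y=0.23495 - 0.14121j  product -0.05581 - 0.08333j
  m=-6: Y*=0.07763 + 0.08937j  Y=-0.22270 - 0.10314j  product -0.00807 - 0.02791j
  m=-5: Y*=0.34919 + 0.06694j  Y=-0.04799 - 0.29339j  product 0.00288 - 0.10566j
  m=-4: Y*=-0.00193 + 0.00100j  Y=-0.11694 + 0.11071j  product 0.00012 - 0.00033j
  m=-3: Y*=-0.13752 + 0.30160j  Y=-0.29373 - 0.06472j  product 0.05991 - 0.07969j
  m=-2: Y*=0.01173 + 0.04827j  Y=0.04494 + 0.11285j  product -0.00492 + 0.00349j
  m=-1: Y*=-0.24910 - 0.19581j  Y=-0.16862 + 0.24866j  product 0.09069 - 0.02892j
  m=+0: Y*=-0.06476 + 0.00000j  Y=0.10954 + 0.00000j  product -0.00709 + 0.00000j
  m=+1: Y*=0.24910 - 0.19581j  Y=0.16862 + 0.24866j  product 0.09069 + 0.02892j
  m=+2: Y*=0.01173 - 0.04827j  Y=0.04494 - 0.11285j  product -0.00492 - 0.00349j
  m=+3: Y*=0.13752 + 0.30160j  Y=0.29373 - 0.06472j  product 0.05991 + 0.07969j
  m=+4: Y*=-0.00193 - 0.00100j  Y=-0.11694 - 0.11071j  product 0.00012 + 0.00033j
  m=+5: Y*=-0.34919 + 0.06694j  Y=0.04799 - 0.29339j  product 0.00288 + 0.10566j
  m=+6: Y*=0.07763 - 0.08937j  Y=-0.22270 + 0.10314j  product -0.00807 + 0.02791j
  m=+7: Y*=0.01792 - 0.36544j  Y=-0.23495 - 0.14121j  product -0.05581 + 0.08333j
  m=+8: Y*=0.25046 + 0.35291j  Y=0.02596 + 0.47388j  product -0.16074 + 0.12785j
Σ over m = -0.15896 + 0.00000j; ×(4π/17) → -0.11751 + 0.00000j. Real part: -0.117506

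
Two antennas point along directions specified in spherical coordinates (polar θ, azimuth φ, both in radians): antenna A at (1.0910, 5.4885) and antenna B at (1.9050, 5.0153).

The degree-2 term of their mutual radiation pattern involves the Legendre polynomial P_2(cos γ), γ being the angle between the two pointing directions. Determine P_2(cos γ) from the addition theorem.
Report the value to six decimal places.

Expand P_2 via completeness: Σ_{m} conj(Y_{2,m}) at Ω₁ times Y_{2,m} at Ω₂ —
  term(m=-2) = +0.061256+0.085012i   from Y*(Ω₁)=-0.005646-0.303917i, Y(Ω₂)=-0.283366+0.196293i
  term(m=-1) = -0.067407-0.034512i   from Y*(Ω₁)=+0.221601-0.225756i, Y(Ω₂)=-0.071410-0.228490i
  term(m=+0) = +0.024304+0.000000i   from Y*(Ω₁)=-0.113787-0.000000i, Y(Ω₂)=-0.213588+0.000000i
  term(m=+1) = -0.067407+0.034512i   from Y*(Ω₁)=-0.221601-0.225756i, Y(Ω₂)=+0.071410-0.228490i
  term(m=+2) = +0.061256-0.085012i   from Y*(Ω₁)=-0.005646+0.303917i, Y(Ω₂)=-0.283366-0.196293i
Accumulated sum +0.012002+0.000000i; after 4π/(2l+1) scaling, +0.030165+0.000000i ⇒ P_2 = 0.030165

0.030165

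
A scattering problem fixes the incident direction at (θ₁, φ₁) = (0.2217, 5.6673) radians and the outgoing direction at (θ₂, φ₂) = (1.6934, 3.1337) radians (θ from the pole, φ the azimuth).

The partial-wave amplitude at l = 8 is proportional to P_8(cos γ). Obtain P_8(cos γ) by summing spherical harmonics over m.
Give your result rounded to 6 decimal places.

Expand P_8 via completeness: Σ_{m} conj(Y_{8,m}) at Ω₁ times Y_{8,m} at Ω₂ —
  m=-8: (0.000001, 0.000003) × (0.484311, 0.030621) = (0.000000, 0.000001)  (running Σ = (0.000000, 0.000001))
  m=-7: (-0.000020, 0.000046) × (0.238822, 0.013208) = (-0.000005, 0.000011)  (running Σ = (-0.000005, 0.000012))
  m=-6: (-0.000480, 0.000297) × (-0.278750, -0.013210) = (0.000138, -0.000076)  (running Σ = (0.000133, -0.000064))
  m=-5: (-0.004589, -0.000286) × (-0.265615, -0.010487) = (0.001216, 0.000124)  (running Σ = (0.001349, 0.000060))
  m=-4: (-0.021633, -0.017424) × (0.205273, 0.006483) = (-0.004328, -0.003717)  (running Σ = (-0.002979, -0.003657))
  m=-3: (-0.033619, -0.118312) × (0.273526, 0.006478) = (-0.008429, -0.032579)  (running Σ = (-0.011409, -0.036237))
  m=-2: (0.125218, -0.355086) × (-0.170897, -0.002698) = (-0.022357, 0.060345)  (running Σ = (-0.033766, 0.024109))
  m=-1: (0.554385, -0.392347) × (-0.275731, -0.002176) = (-0.153715, 0.106976)  (running Σ = (-0.187481, 0.131084))
  m=0: (0.338950, -0.000000) × (0.160519, 0.000000) = (0.054408, 0.000000)  (running Σ = (-0.133073, 0.131084))
  m=1: (-0.554385, -0.392347) × (0.275731, -0.002176) = (-0.153715, -0.106976)  (running Σ = (-0.286788, 0.024109))
  m=2: (0.125218, 0.355086) × (-0.170897, 0.002698) = (-0.022357, -0.060345)  (running Σ = (-0.309145, -0.036237))
  m=3: (0.033619, -0.118312) × (-0.273526, 0.006478) = (-0.008429, 0.032579)  (running Σ = (-0.317575, -0.003657))
  m=4: (-0.021633, 0.017424) × (0.205273, -0.006483) = (-0.004328, 0.003717)  (running Σ = (-0.321902, 0.000060))
  m=5: (0.004589, -0.000286) × (0.265615, -0.010487) = (0.001216, -0.000124)  (running Σ = (-0.320687, -0.000064))
  m=6: (-0.000480, -0.000297) × (-0.278750, 0.013210) = (0.000138, 0.000076)  (running Σ = (-0.320549, 0.000012))
  m=7: (0.000020, 0.000046) × (-0.238822, 0.013208) = (-0.000005, -0.000011)  (running Σ = (-0.320554, 0.000001))
  m=8: (0.000001, -0.000003) × (0.484311, -0.030621) = (0.000000, -0.000001)  (running Σ = (-0.320554, -0.000000))
Σ over m = (-0.320554, -0.000000); ×(4π/17) → (-0.236953, -0.000000). Real part: -0.236953

-0.236953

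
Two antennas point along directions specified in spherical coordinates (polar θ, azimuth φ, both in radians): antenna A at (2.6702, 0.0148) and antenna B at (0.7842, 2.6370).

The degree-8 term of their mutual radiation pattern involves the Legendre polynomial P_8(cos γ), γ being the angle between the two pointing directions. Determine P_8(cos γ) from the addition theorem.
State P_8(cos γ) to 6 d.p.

-0.402404

Summing Y*_{l m}(θ₁,φ₁)·Y_{l m}(θ₂,φ₂) over m ∈ [−8, 8]; prefactor 4π/(2·8+1) = 0.739198:
  m=-8: +0.000926+0.000110i × -0.019955-0.024897i = -0.000016-0.000025i  (running Σ = -0.000016-0.000025i)
  m=-7: -0.007278-0.000757i × +0.118299+0.048704i = -0.000824-0.000444i  (running Σ = -0.000840-0.000469i)
  m=-6: +0.035868+0.003193i × -0.302507+0.034647i = -0.010961+0.000277i  (running Σ = -0.011801-0.000193i)
  m=-5: -0.124287-0.009214i × +0.372326-0.265038i = -0.048717+0.029510i  (running Σ = -0.060518+0.029318i)
  m=-4: +0.306165+0.018146i × -0.156517+0.326032i = -0.053836+0.096979i  (running Σ = -0.114354+0.126297i)
  m=-3: -0.504921-0.022433i × +0.002910+0.050972i = -0.000326-0.025802i  (running Σ = -0.114680+0.100495i)
  m=-2: +0.439697+0.013019i × -0.203765-0.323850i = -0.085379-0.145049i  (running Σ = -0.200059-0.044554i)
  m=-1: +0.078163+0.001157i × +0.117118+0.064682i = +0.009079+0.005191i  (running Σ = -0.190980-0.039363i)
  m=0: -0.469885-0.000000i × +0.345660+0.000000i = -0.162420-0.000000i  (running Σ = -0.353400-0.039363i)
  m=1: -0.078163+0.001157i × -0.117118+0.064682i = +0.009079-0.005191i  (running Σ = -0.344320-0.044554i)
  m=2: +0.439697-0.013019i × -0.203765+0.323850i = -0.085379+0.145049i  (running Σ = -0.429699+0.100495i)
  m=3: +0.504921-0.022433i × -0.002910+0.050972i = -0.000326+0.025802i  (running Σ = -0.430025+0.126297i)
  m=4: +0.306165-0.018146i × -0.156517-0.326032i = -0.053836-0.096979i  (running Σ = -0.483861+0.029318i)
  m=5: +0.124287-0.009214i × -0.372326-0.265038i = -0.048717-0.029510i  (running Σ = -0.532579-0.000193i)
  m=6: +0.035868-0.003193i × -0.302507-0.034647i = -0.010961-0.000277i  (running Σ = -0.543540-0.000469i)
  m=7: +0.007278-0.000757i × -0.118299+0.048704i = -0.000824+0.000444i  (running Σ = -0.544364-0.000025i)
  m=8: +0.000926-0.000110i × -0.019955+0.024897i = -0.000016+0.000025i  (running Σ = -0.544379-0.000000i)
Σ over m = -0.544379-0.000000i; ×(4π/17) → -0.402404-0.000000i. Real part: -0.402404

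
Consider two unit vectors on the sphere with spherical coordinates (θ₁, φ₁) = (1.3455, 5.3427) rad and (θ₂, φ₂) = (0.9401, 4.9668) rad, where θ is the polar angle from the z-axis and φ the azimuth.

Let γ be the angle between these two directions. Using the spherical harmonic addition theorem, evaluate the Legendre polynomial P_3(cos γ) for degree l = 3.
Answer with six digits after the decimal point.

0.316350

Expand P_3 via completeness: Σ_{m} conj(Y_{3,m}) at Ω₁ times Y_{3,m} at Ω₂ —
  m=-3: Y*=-0.36675 - 0.12159j  Y=-0.15192 - 0.15881j  product 0.03641 + 0.07672j
  m=-2: Y*=-0.06621 - 0.20656j  Y=-0.34329 + 0.19149j  product 0.06228 + 0.05823j
  m=-1: Y*=-0.13934 + 0.19098j  Y=0.04853 + 0.18662j  product -0.04240 - 0.01673j
  m=+0: Y*=-0.22930 + 0.00000j  Y=-0.27755 + 0.00000j  product 0.06364 + 0.00000j
  m=+1: Y*=0.13934 + 0.19098j  Y=-0.04853 + 0.18662j  product -0.04240 + 0.01673j
  m=+2: Y*=-0.06621 + 0.20656j  Y=-0.34329 - 0.19149j  product 0.06228 - 0.05823j
  m=+3: Y*=0.36675 - 0.12159j  Y=0.15192 - 0.15881j  product 0.03641 - 0.07672j
Σ over m = 0.17622 - 0.00000j; ×(4π/7) → 0.31635 - 0.00000j. Real part: 0.316350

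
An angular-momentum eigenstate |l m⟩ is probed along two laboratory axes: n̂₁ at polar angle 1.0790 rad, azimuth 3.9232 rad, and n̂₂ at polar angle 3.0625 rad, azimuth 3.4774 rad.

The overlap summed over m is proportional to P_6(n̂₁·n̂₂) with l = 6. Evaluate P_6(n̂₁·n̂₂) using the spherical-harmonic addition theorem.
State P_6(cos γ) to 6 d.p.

Summing Y*_{l m}(θ₁,φ₁)·Y_{l m}(θ₂,φ₂) over m ∈ [−6, 6]; prefactor 4π/(2·6+1) = 0.966644:
  m=-6: -0.005154-0.226570i × -0.000000-0.000000i = -0.000000+0.000000i  (running Σ = -0.000000+0.000000i)
  m=-5: +0.302962+0.291690i × -0.000001-0.000005i = +0.000001-0.000002i  (running Σ = +0.000001-0.000002i)
  m=-4: -0.312911+0.004745i × +0.000031-0.000135i = -0.000009+0.000042i  (running Σ = -0.000008+0.000041i)
  m=-3: -0.080585+0.082439i × +0.001357-0.002148i = +0.000068+0.000285i  (running Σ = +0.000060+0.000325i)
  m=-2: -0.002634-0.347427i × +0.024991-0.019865i = -0.006967-0.008630i  (running Σ = -0.006908-0.008305i)
  m=-1: +0.005924+0.005880i × +0.238243-0.083153i = +0.001900+0.000908i  (running Σ = -0.005007-0.007397i)
  m=0: +0.337684-0.000000i × +0.951371+0.000000i = +0.321263+0.000000i  (running Σ = +0.316256-0.007397i)
  m=1: -0.005924+0.005880i × -0.238243-0.083153i = +0.001900-0.000908i  (running Σ = +0.318156-0.008305i)
  m=2: -0.002634+0.347427i × +0.024991+0.019865i = -0.006967+0.008630i  (running Σ = +0.311189+0.000325i)
  m=3: +0.080585+0.082439i × -0.001357-0.002148i = +0.000068-0.000285i  (running Σ = +0.311256+0.000041i)
  m=4: -0.312911-0.004745i × +0.000031+0.000135i = -0.000009-0.000042i  (running Σ = +0.311247-0.000002i)
  m=5: -0.302962+0.291690i × +0.000001-0.000005i = +0.000001+0.000002i  (running Σ = +0.311249+0.000000i)
  m=6: -0.005154+0.226570i × -0.000000+0.000000i = -0.000000-0.000000i  (running Σ = +0.311249-0.000000i)
Accumulated sum +0.311249-0.000000i; after 4π/(2l+1) scaling, +0.300867-0.000000i ⇒ P_6 = 0.300867

0.300867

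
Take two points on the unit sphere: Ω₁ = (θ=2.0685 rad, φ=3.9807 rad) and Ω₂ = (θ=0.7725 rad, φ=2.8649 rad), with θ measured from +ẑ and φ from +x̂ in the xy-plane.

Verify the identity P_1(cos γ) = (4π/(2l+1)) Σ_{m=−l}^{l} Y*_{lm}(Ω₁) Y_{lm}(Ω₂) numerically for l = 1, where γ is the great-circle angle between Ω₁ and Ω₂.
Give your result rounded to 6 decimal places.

-0.072404

Summing Y*_{l m}(θ₁,φ₁)·Y_{l m}(θ₂,φ₂) over m ∈ [−1, 1]; prefactor 4π/(2·1+1) = 4.188790:
  m=-1: Y*=-0.202830-0.225877i  Y=-0.231958-0.065871i  product +0.032169+0.065755i
  m=+0: Y*=-0.233263-0.000000i  Y=+0.349922+0.000000i  product -0.081624-0.000000i
  m=+1: Y*=+0.202830-0.225877i  Y=+0.231958-0.065871i  product +0.032169-0.065755i
Total Σ_m = -0.017285+0.000000i. Multiply by 4.188790: -0.072404+0.000000i. P_1(cos γ) = -0.072404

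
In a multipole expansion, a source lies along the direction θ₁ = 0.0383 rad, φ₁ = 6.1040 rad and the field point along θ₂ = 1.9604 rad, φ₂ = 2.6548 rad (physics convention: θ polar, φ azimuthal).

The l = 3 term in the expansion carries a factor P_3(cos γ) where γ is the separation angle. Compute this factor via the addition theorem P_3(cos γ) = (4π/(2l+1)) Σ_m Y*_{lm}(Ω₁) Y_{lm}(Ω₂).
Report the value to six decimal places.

Addition theorem: P_3(cos γ) = (4π/7) Σ_m Y*_{lm}(Ω₁) Y_{lm}(Ω₂), m = −3…3:
  m=-3: Y*=+0.000020-0.000012i  Y=-0.036395-0.328266i  product -0.000005-0.000006i
  m=-2: Y*=+0.001402-0.000525i  Y=-0.186794-0.274676i  product -0.000406-0.000287i
  m=-1: Y*=+0.048617-0.008806i  Y=+0.073636+0.038974i  product +0.003923+0.001246i
  m=+0: Y*=+0.743072-0.000000i  Y=+0.322981+0.000000i  product +0.239998+0.000000i
  m=+1: Y*=-0.048617-0.008806i  Y=-0.073636+0.038974i  product +0.003923-0.001246i
  m=+2: Y*=+0.001402+0.000525i  Y=-0.186794+0.274676i  product -0.000406+0.000287i
  m=+3: Y*=-0.000020-0.000012i  Y=+0.036395-0.328266i  product -0.000005+0.000006i
Accumulated sum +0.247023-0.000000i; after 4π/(2l+1) scaling, +0.443454-0.000000i ⇒ P_3 = 0.443454

0.443454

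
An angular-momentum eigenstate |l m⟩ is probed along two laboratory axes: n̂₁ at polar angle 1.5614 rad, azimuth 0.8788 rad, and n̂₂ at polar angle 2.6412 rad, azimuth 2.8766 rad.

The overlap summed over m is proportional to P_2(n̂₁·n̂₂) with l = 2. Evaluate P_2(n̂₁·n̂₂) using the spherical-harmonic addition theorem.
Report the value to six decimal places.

Term-by-term m-sum for l=2 (normalisation 4π/5 = 2.513274):
  m=-2: Y*=-0.071732+0.379521i  Y=+0.076715+0.044947i  product -0.022561+0.025891i
  m=-1: Y*=+0.004632+0.005589i  Y=+0.313851+0.085171i  product +0.000978+0.002149i
  m=+0: Y*=-0.315308-0.000000i  Y=+0.412993+0.000000i  product -0.130220-0.000000i
  m=+1: Y*=-0.004632+0.005589i  Y=-0.313851+0.085171i  product +0.000978-0.002149i
  m=+2: Y*=-0.071732-0.379521i  Y=+0.076715-0.044947i  product -0.022561-0.025891i
Σ over m = -0.173387+0.000000i; ×(4π/5) → -0.435770+0.000000i. Real part: -0.435770

-0.435770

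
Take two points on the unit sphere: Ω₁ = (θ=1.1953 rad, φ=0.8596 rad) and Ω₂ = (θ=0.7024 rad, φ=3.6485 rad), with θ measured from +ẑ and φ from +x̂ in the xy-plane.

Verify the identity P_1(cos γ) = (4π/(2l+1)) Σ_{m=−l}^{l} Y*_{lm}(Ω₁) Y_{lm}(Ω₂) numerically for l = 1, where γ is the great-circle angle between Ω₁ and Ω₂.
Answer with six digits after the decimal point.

-0.284116

Expand P_1 via completeness: Σ_{m} conj(Y_{1,m}) at Ω₁ times Y_{1,m} at Ω₂ —
  [-1]  conj(Y_{1,-1})(Ω₁) = +0.209805+0.243503i ; Y_{1,-1}(Ω₂) = -0.195139+0.108362i ; Δ = -0.067328-0.024782i
  [+0]  conj(Y_{1,0})(Ω₁) = +0.179187-0.000000i ; Y_{1,0}(Ω₂) = +0.372947+0.000000i ; Δ = +0.066827+0.000000i
  [+1]  conj(Y_{1,1})(Ω₁) = -0.209805+0.243503i ; Y_{1,1}(Ω₂) = +0.195139+0.108362i ; Δ = -0.067328+0.024782i
Σ over m = -0.067828+0.000000i; ×(4π/3) → -0.284116+0.000000i. Real part: -0.284116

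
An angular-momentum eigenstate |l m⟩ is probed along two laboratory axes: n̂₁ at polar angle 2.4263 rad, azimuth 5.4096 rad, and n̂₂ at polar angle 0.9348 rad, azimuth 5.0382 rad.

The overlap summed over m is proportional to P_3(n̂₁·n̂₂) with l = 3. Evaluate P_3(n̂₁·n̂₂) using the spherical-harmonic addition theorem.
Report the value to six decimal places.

-0.064659

Summing Y*_{l m}(θ₁,φ₁)·Y_{l m}(θ₂,φ₂) over m ∈ [−3, 3]; prefactor 4π/(2·3+1) = 1.795196:
  m=-3: Y*=(-0.102089, -0.058566)  Y=(-0.180096, -0.121463)  product (0.011272, 0.022948)
  m=-2: Y*=(0.058225, 0.326692)  Y=(-0.312370, 0.238265)  product (-0.096027, -0.088176)
  m=-1: Y*=(0.251686, -0.300509)  Y=(0.063583, 0.188198)  product (0.072558, 0.028260)
  m=+0: Y*=(0.042431, -0.000000)  Y=(-0.273958, 0.000000)  product (-0.011624, 0.000000)
  m=+1: Y*=(-0.251686, -0.300509)  Y=(-0.063583, 0.188198)  product (0.072558, -0.028260)
  m=+2: Y*=(0.058225, -0.326692)  Y=(-0.312370, -0.238265)  product (-0.096027, 0.088176)
  m=+3: Y*=(0.102089, -0.058566)  Y=(0.180096, -0.121463)  product (0.011272, -0.022948)
Total Σ_m = (-0.036018, -0.000000). Multiply by 1.795196: (-0.064659, -0.000000). P_3(cos γ) = -0.064659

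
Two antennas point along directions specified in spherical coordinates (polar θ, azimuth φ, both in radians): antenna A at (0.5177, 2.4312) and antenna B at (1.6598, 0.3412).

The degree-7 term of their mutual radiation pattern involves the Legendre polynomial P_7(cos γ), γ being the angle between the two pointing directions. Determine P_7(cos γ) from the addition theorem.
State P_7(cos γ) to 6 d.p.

0.187715

Summing Y*_{l m}(θ₁,φ₁)·Y_{l m}(θ₂,φ₂) over m ∈ [−7, 7]; prefactor 4π/(2·7+1) = 0.837758:
  m=-7: Y*=-0.00094 - 0.00351j  Y=-0.35480 - 0.33265j  product -0.00084 + 0.00156j
  m=-6: Y*=-0.01039 + 0.02150j  Y=0.07447 + 0.14431j  product -0.00388 + 0.00010j
  m=-5: Y*=0.08805 - 0.03831j  Y=0.04351 + 0.31983j  product 0.01608 + 0.02649j
  m=-4: Y*=-0.24907 - 0.07705j  Y=0.03805 - 0.18208j  product -0.02351 + 0.04242j
  m=-3: Y*=0.24729 + 0.39409j  Y=0.14149 - 0.23224j  product 0.12651 - 0.00167j
  m=-2: Y*=0.06705 - 0.44358j  Y=-0.15140 + 0.12303j  product 0.04442 + 0.07541j
  m=-1: Y*=0.01433 - 0.01233j  Y=-0.23766 + 0.08439j  product -0.00237 + 0.00414j
  m=+0: Y*=-0.44941 + 0.00000j  Y=0.19759 + 0.00000j  product -0.08880 + 0.00000j
  m=+1: Y*=-0.01433 - 0.01233j  Y=0.23766 + 0.08439j  product -0.00237 - 0.00414j
  m=+2: Y*=0.06705 + 0.44358j  Y=-0.15140 - 0.12303j  product 0.04442 - 0.07541j
  m=+3: Y*=-0.24729 + 0.39409j  Y=-0.14149 - 0.23224j  product 0.12651 + 0.00167j
  m=+4: Y*=-0.24907 + 0.07705j  Y=0.03805 + 0.18208j  product -0.02351 - 0.04242j
  m=+5: Y*=-0.08805 - 0.03831j  Y=-0.04351 + 0.31983j  product 0.01608 - 0.02649j
  m=+6: Y*=-0.01039 - 0.02150j  Y=0.07447 - 0.14431j  product -0.00388 - 0.00010j
  m=+7: Y*=0.00094 - 0.00351j  Y=0.35480 - 0.33265j  product -0.00084 - 0.00156j
Σ over m = 0.22407 - 0.00000j; ×(4π/15) → 0.18771 - 0.00000j. Real part: 0.187715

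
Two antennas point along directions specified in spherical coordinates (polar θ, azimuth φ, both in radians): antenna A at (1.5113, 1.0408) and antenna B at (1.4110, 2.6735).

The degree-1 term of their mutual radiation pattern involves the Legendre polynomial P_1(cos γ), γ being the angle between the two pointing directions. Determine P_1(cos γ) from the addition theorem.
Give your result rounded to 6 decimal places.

Summing Y*_{l m}(θ₁,φ₁)·Y_{l m}(θ₂,φ₂) over m ∈ [−1, 1]; prefactor 4π/(2·1+1) = 4.188790:
  m=-1: 0.17435 + 0.29757j × -0.30440 - 0.15390j = -0.00728 - 0.11741j  (running Σ = -0.00728 - 0.11741j)
  m=0: 0.02905 + 0.00000j × 0.07775 + 0.00000j = 0.00226 + 0.00000j  (running Σ = -0.00502 - 0.11741j)
  m=1: -0.17435 + 0.29757j × 0.30440 - 0.15390j = -0.00728 + 0.11741j  (running Σ = -0.01230 + 0.00000j)
Total Σ_m = -0.01230 + 0.00000j. Multiply by 4.188790: -0.05151 + 0.00000j. P_1(cos γ) = -0.051507

-0.051507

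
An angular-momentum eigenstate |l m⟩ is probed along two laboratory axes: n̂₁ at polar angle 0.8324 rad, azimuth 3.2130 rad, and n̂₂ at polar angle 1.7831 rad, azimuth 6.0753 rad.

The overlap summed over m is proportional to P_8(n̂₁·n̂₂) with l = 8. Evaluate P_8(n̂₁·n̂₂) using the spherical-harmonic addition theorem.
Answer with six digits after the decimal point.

-0.206551

Summing Y*_{l m}(θ₁,φ₁)·Y_{l m}(θ₂,φ₂) over m ∈ [−8, 8]; prefactor 4π/(2·8+1) = 0.739198:
  m=-8: +0.038798+0.024938i × -0.039609+0.427978i = -0.012209+0.015617i  (running Σ = -0.012209+0.015617i)
  m=-7: -0.147368-0.080479i × -0.042744-0.368110i = -0.023326+0.057687i  (running Σ = -0.035536+0.073305i)
  m=-6: +0.324680+0.148294i × -0.034874-0.104020i = +0.004103-0.038945i  (running Σ = -0.031433+0.034360i)
  m=-5: -0.430651-0.160643i × +0.180891+0.307765i = -0.028461-0.161598i  (running Σ = -0.059894-0.127238i)
  m=-4: +0.248835+0.073073i × -0.005465-0.005994i = -0.000922-0.001891i  (running Σ = -0.060815-0.129129i)
  m=-3: +0.179908+0.039141i × -0.268309-0.193033i = -0.040715-0.045230i  (running Σ = -0.101531-0.174359i)
  m=-2: -0.367258-0.052809i × +0.055211+0.024376i = -0.018989-0.011868i  (running Σ = -0.120520-0.186227i)
  m=-1: -0.017283-0.001236i × +0.307954+0.064958i = -0.005242-0.001503i  (running Σ = -0.125762-0.187730i)
  m=0: +0.369563-0.000000i × -0.075499+0.000000i = -0.027902+0.000000i  (running Σ = -0.153664-0.187730i)
  m=1: +0.017283-0.001236i × -0.307954+0.064958i = -0.005242+0.001503i  (running Σ = -0.158906-0.186227i)
  m=2: -0.367258+0.052809i × +0.055211-0.024376i = -0.018989+0.011868i  (running Σ = -0.177896-0.174359i)
  m=3: -0.179908+0.039141i × +0.268309-0.193033i = -0.040715+0.045230i  (running Σ = -0.218611-0.129129i)
  m=4: +0.248835-0.073073i × -0.005465+0.005994i = -0.000922+0.001891i  (running Σ = -0.219533-0.127238i)
  m=5: +0.430651-0.160643i × -0.180891+0.307765i = -0.028461+0.161598i  (running Σ = -0.247994+0.034360i)
  m=6: +0.324680-0.148294i × -0.034874+0.104020i = +0.004103+0.038945i  (running Σ = -0.243891+0.073305i)
  m=7: +0.147368-0.080479i × +0.042744-0.368110i = -0.023326-0.057687i  (running Σ = -0.267217+0.015617i)
  m=8: +0.038798-0.024938i × -0.039609-0.427978i = -0.012209-0.015617i  (running Σ = -0.279426+0.000000i)
Total Σ_m = -0.279426+0.000000i. Multiply by 0.739198: -0.206551+0.000000i. P_8(cos γ) = -0.206551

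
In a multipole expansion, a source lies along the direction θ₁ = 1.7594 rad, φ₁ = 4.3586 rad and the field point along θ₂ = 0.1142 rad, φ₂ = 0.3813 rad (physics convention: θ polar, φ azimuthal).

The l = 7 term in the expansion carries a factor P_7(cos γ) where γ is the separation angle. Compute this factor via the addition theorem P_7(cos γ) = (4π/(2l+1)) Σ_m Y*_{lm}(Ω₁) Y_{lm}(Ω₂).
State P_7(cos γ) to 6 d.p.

Addition theorem: P_7(cos γ) = (4π/15) Σ_m Y*_{lm}(Ω₁) Y_{lm}(Ω₂), m = −7…7:
  m=-7: Y*=(0.272255, -0.347149)  Y=(-0.000000, -0.000000)  product (-0.000000, 0.000000)
  m=-6: Y*=(-0.165207, -0.268292)  Y=(-0.000003, -0.000003)  product (-0.000000, 0.000001)
  m=-5: Y*=(0.178637, -0.035867)  Y=(-0.000027, -0.000079)  product (-0.000008, -0.000013)
  m=-4: Y*=(0.050492, -0.321790)  Y=(0.000055, -0.001207)  product (-0.000386, -0.000079)
  m=-3: Y*=(0.078420, 0.043806)  Y=(0.005230, -0.011499)  product (0.000914, -0.000673)
  m=-2: Y*=(0.243262, -0.208068)  Y=(0.066750, -0.063774)  product (0.002968, -0.029402)
  m=-1: Y*=(0.018423, 0.049883)  Y=(0.395373, -0.158513)  product (0.015191, 0.016802)
  m=+0: Y*=(0.317052, -0.000000)  Y=(0.901888, 0.000000)  product (0.285945, 0.000000)
  m=+1: Y*=(-0.018423, 0.049883)  Y=(-0.395373, -0.158513)  product (0.015191, -0.016802)
  m=+2: Y*=(0.243262, 0.208068)  Y=(0.066750, 0.063774)  product (0.002968, 0.029402)
  m=+3: Y*=(-0.078420, 0.043806)  Y=(-0.005230, -0.011499)  product (0.000914, 0.000673)
  m=+4: Y*=(0.050492, 0.321790)  Y=(0.000055, 0.001207)  product (-0.000386, 0.000079)
  m=+5: Y*=(-0.178637, -0.035867)  Y=(0.000027, -0.000079)  product (-0.000008, 0.000013)
  m=+6: Y*=(-0.165207, 0.268292)  Y=(-0.000003, 0.000003)  product (-0.000000, -0.000001)
  m=+7: Y*=(-0.272255, -0.347149)  Y=(0.000000, -0.000000)  product (-0.000000, -0.000000)
Accumulated sum (0.323304, 0.000000); after 4π/(2l+1) scaling, (0.270851, 0.000000) ⇒ P_7 = 0.270851

0.270851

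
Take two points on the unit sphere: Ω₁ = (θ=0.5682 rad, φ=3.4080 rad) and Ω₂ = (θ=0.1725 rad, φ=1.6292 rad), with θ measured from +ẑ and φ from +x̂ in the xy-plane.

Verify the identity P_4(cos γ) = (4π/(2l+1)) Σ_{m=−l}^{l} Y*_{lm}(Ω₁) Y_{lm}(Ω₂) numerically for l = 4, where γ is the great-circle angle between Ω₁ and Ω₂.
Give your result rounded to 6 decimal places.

-0.197906

Addition theorem: P_4(cos γ) = (4π/9) Σ_m Y*_{lm}(Ω₁) Y_{lm}(Ω₂), m = −4…4:
  m=-4: (0.017958, 0.032472) × (0.000374, -0.000089) = (0.000010, 0.000011)  (running Σ = (0.000010, 0.000011))
  m=-3: (-0.114624, -0.117838) × (0.001087, 0.006140) = (0.000599, -0.000832)  (running Σ = (0.000609, -0.000821))
  m=-2: (0.331508, 0.195492) × (-0.056713, 0.006655) = (-0.020102, -0.008881)  (running Σ = (-0.019493, -0.009702))
  m=-1: (-0.408425, -0.111457) × (-0.017715, -0.302977) = (-0.026534, 0.125718)  (running Σ = (-0.046027, 0.116016))
  m=0: (-0.068548, -0.000000) × (0.724831, 0.000000) = (-0.049686, -0.000000)  (running Σ = (-0.095713, 0.116016))
  m=1: (0.408425, -0.111457) × (0.017715, -0.302977) = (-0.026534, -0.125718)  (running Σ = (-0.122246, -0.009702))
  m=2: (0.331508, -0.195492) × (-0.056713, -0.006655) = (-0.020102, 0.008881)  (running Σ = (-0.142348, -0.000821))
  m=3: (0.114624, -0.117838) × (-0.001087, 0.006140) = (0.000599, 0.000832)  (running Σ = (-0.141749, 0.000011))
  m=4: (0.017958, -0.032472) × (0.000374, 0.000089) = (0.000010, -0.000011)  (running Σ = (-0.141740, -0.000000))
Total Σ_m = (-0.141740, -0.000000). Multiply by 1.396263: (-0.197906, -0.000000). P_4(cos γ) = -0.197906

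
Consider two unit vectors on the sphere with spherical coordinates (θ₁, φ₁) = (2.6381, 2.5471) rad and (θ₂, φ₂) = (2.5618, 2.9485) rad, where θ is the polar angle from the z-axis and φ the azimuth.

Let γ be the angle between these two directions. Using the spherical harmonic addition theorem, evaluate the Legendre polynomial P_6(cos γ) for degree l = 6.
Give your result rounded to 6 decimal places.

0.554950

Term-by-term m-sum for l=6 (normalisation 4π/13 = 0.966644):
  m=-6: -0.00555 + 0.00251j × 0.00523 + 0.01197j = -0.00006 - 0.00005j  (running Σ = -0.00006 - 0.00005j)
  m=-5: -0.03778 - 0.00645j × 0.03932 + 0.05682j = -0.00112 - 0.00240j  (running Σ = -0.00118 - 0.00245j)
  m=-4: -0.10390 - 0.09947j × 0.15420 + 0.15024j = -0.00108 - 0.03095j  (running Σ = -0.00226 - 0.03340j)
  m=-3: -0.07358 - 0.34072j × 0.35232 + 0.23047j = 0.05260 - 0.13700j  (running Σ = 0.05035 - 0.17040j)
  m=-2: 0.18686 - 0.46538j × 0.41348 + 0.16812j = 0.15550 - 0.16101j  (running Σ = 0.20585 - 0.33141j)
  m=-1: 0.20305 - 0.13728j × 0.03108 + 0.00608j = 0.00715 - 0.00303j  (running Σ = 0.21299 - 0.33445j)
  m=0: -0.35209 + 0.00000j × -0.42067 + 0.00000j = 0.14811 + 0.00000j  (running Σ = 0.36111 - 0.33445j)
  m=1: -0.20305 - 0.13728j × -0.03108 + 0.00608j = 0.00715 + 0.00303j  (running Σ = 0.36825 - 0.33141j)
  m=2: 0.18686 + 0.46538j × 0.41348 - 0.16812j = 0.15550 + 0.16101j  (running Σ = 0.52375 - 0.17040j)
  m=3: 0.07358 - 0.34072j × -0.35232 + 0.23047j = 0.05260 + 0.13700j  (running Σ = 0.57636 - 0.03340j)
  m=4: -0.10390 + 0.09947j × 0.15420 - 0.15024j = -0.00108 + 0.03095j  (running Σ = 0.57528 - 0.00245j)
  m=5: 0.03778 - 0.00645j × -0.03932 + 0.05682j = -0.00112 + 0.00240j  (running Σ = 0.57416 - 0.00005j)
  m=6: -0.00555 - 0.00251j × 0.00523 - 0.01197j = -0.00006 + 0.00005j  (running Σ = 0.57410 - 0.00000j)
Total Σ_m = 0.57410 - 0.00000j. Multiply by 0.966644: 0.55495 - 0.00000j. P_6(cos γ) = 0.554950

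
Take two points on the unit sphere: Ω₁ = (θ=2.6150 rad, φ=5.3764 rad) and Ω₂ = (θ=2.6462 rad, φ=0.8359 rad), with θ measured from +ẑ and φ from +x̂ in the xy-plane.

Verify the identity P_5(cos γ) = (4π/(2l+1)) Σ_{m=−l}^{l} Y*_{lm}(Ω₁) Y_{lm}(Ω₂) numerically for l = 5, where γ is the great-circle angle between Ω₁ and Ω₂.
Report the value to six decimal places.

Term-by-term m-sum for l=5 (normalisation 4π/11 = 1.142397):
  [-5]  conj(Y_{5,-5})(Ω₁) = (-0.002642, 0.014647) ; Y_{5,-5}(Ω₂) = (-0.005724, 0.009705) ; Δ = (-0.000127, -0.000109)
  [-4]  conj(Y_{5,-4})(Ω₁) = (0.071604, -0.037784) ; Y_{5,-4}(Ω₂) = (0.064602, -0.013231) ; Δ = (0.004126, -0.003388)
  [-3]  conj(Y_{5,-3})(Ω₁) = (-0.229520, -0.102838) ; Y_{5,-3}(Ω₂) = (-0.178650, -0.131324) ; Δ = (0.027499, 0.048514)
  [-2]  conj(Y_{5,-2})(Ω₁) = (0.110520, 0.446257) ; Y_{5,-2}(Ω₂) = (0.044917, 0.443192) ; Δ = (-0.192813, 0.069026)
  [-1]  conj(Y_{5,-1})(Ω₁) = (0.224912, -0.287408) ; Y_{5,-1}(Ω₂) = (0.280222, -0.310058) ; Δ = (-0.026088, -0.150274)
  [+0]  conj(Y_{5,0})(Ω₁) = (0.214923, -0.000000) ; Y_{5,0}(Ω₂) = (0.147932, 0.000000) ; Δ = (0.031794, 0.000000)
  [+1]  conj(Y_{5,1})(Ω₁) = (-0.224912, -0.287408) ; Y_{5,1}(Ω₂) = (-0.280222, -0.310058) ; Δ = (-0.026088, 0.150274)
  [+2]  conj(Y_{5,2})(Ω₁) = (0.110520, -0.446257) ; Y_{5,2}(Ω₂) = (0.044917, -0.443192) ; Δ = (-0.192813, -0.069026)
  [+3]  conj(Y_{5,3})(Ω₁) = (0.229520, -0.102838) ; Y_{5,3}(Ω₂) = (0.178650, -0.131324) ; Δ = (0.027499, -0.048514)
  [+4]  conj(Y_{5,4})(Ω₁) = (0.071604, 0.037784) ; Y_{5,4}(Ω₂) = (0.064602, 0.013231) ; Δ = (0.004126, 0.003388)
  [+5]  conj(Y_{5,5})(Ω₁) = (0.002642, 0.014647) ; Y_{5,5}(Ω₂) = (0.005724, 0.009705) ; Δ = (-0.000127, 0.000109)
Accumulated sum (-0.343014, -0.000000); after 4π/(2l+1) scaling, (-0.391858, -0.000000) ⇒ P_5 = -0.391858

-0.391858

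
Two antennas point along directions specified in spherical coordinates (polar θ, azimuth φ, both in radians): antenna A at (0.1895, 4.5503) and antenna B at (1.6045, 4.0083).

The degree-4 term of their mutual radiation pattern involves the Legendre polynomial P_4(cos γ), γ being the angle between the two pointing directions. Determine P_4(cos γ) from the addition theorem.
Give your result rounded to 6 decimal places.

0.314563

Addition theorem: P_4(cos γ) = (4π/9) Σ_m Y*_{lm}(Ω₁) Y_{lm}(Ω₂), m = −4…4:
  term(m=-4) = -0.00014 + 0.00020j   from Y*(Ω₁)=0.00044 - 0.00034j, Y(Ω₂)=-0.41838 + 0.14108j
  term(m=-3) = 0.00002 - 0.00035j   from Y*(Ω₁)=0.00384 + 0.00726j, Y(Ω₂)=-0.03608 - 0.02170j
  term(m=-2) = -0.01059 - 0.02000j   from Y*(Ω₁)=-0.06471 + 0.02175j, Y(Ω₂)=0.05367 + 0.32711j
  term(m=-1) = 0.01341 + 0.00807j   from Y*(Ω₁)=-0.05299 - 0.32404j, Y(Ω₂)=-0.03086 + 0.03634j
  term(m=+0) = 0.21988 + 0.00000j   from Y*(Ω₁)=0.70080 + 0.00000j, Y(Ω₂)=0.31376 + 0.00000j
  term(m=+1) = 0.01341 - 0.00807j   from Y*(Ω₁)=0.05299 - 0.32404j, Y(Ω₂)=0.03086 + 0.03634j
  term(m=+2) = -0.01059 + 0.02000j   from Y*(Ω₁)=-0.06471 - 0.02175j, Y(Ω₂)=0.05367 - 0.32711j
  term(m=+3) = 0.00002 + 0.00035j   from Y*(Ω₁)=-0.00384 + 0.00726j, Y(Ω₂)=0.03608 - 0.02170j
  term(m=+4) = -0.00014 - 0.00020j   from Y*(Ω₁)=0.00044 + 0.00034j, Y(Ω₂)=-0.41838 - 0.14108j
Accumulated sum 0.22529 + 0.00000j; after 4π/(2l+1) scaling, 0.31456 + 0.00000j ⇒ P_4 = 0.314563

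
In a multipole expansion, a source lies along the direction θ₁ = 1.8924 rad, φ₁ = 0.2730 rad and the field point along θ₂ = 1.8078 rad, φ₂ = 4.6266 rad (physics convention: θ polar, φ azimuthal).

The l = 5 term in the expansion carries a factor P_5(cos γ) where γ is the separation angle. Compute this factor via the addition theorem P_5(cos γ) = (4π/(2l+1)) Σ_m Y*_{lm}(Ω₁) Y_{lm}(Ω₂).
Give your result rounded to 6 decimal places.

-0.339570

Expand P_5 via completeness: Σ_{m} conj(Y_{5,m}) at Ω₁ times Y_{5,m} at Ω₂ —
  m=-5: +0.072899+0.349214i × -0.167524+0.366297i = -0.140128-0.031799i  (running Σ = -0.140128-0.031799i)
  m=-4: -0.173161-0.333590i × -0.289722-0.103515i = +0.015637+0.114573i  (running Σ = -0.124492+0.082774i)
  m=-3: -0.020335-0.021750i × -0.040749+0.154821i = +0.004196-0.002262i  (running Σ = -0.120295+0.080512i)
  m=-2: +0.288558+0.175332i × -0.309194-0.053578i = -0.079827-0.069672i  (running Σ = -0.200122+0.010840i)
  m=-1: -0.055343-0.015495i × -0.007790+0.090587i = +0.001835-0.004893i  (running Σ = -0.198287+0.005948i)
  m=0: -0.319209-0.000000i × -0.311180+0.000000i = +0.099331+0.000000i  (running Σ = -0.098956+0.005948i)
  m=1: +0.055343-0.015495i × +0.007790+0.090587i = +0.001835+0.004893i  (running Σ = -0.097121+0.010840i)
  m=2: +0.288558-0.175332i × -0.309194+0.053578i = -0.079827+0.069672i  (running Σ = -0.176947+0.080512i)
  m=3: +0.020335-0.021750i × +0.040749+0.154821i = +0.004196+0.002262i  (running Σ = -0.172751+0.082774i)
  m=4: -0.173161+0.333590i × -0.289722+0.103515i = +0.015637-0.114573i  (running Σ = -0.157115-0.031799i)
  m=5: -0.072899+0.349214i × +0.167524+0.366297i = -0.140128+0.031799i  (running Σ = -0.297243-0.000000i)
Total Σ_m = -0.297243-0.000000i. Multiply by 1.142397: -0.339570-0.000000i. P_5(cos γ) = -0.339570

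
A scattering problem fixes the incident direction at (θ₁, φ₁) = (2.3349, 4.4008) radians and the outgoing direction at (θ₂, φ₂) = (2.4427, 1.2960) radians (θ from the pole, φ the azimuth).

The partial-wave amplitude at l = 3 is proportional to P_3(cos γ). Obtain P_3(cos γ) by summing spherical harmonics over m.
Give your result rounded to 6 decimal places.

-0.097517

Expand P_3 via completeness: Σ_{m} conj(Y_{3,m}) at Ω₁ times Y_{3,m} at Ω₂ —
  term(m=-3) = (-0.017342, 0.001922)   from Y*(Ω₁)=(0.126325, 0.093277), Y(Ω₂)=(-0.081569, 0.075444)
  term(m=-2) = (0.119049, -0.008776)   from Y*(Ω₁)=(0.299316, -0.215124), Y(Ω₂)=(0.276159, 0.169160)
  term(m=-1) = (-0.130425, 0.004801)   from Y*(Ω₁)=(-0.099688, -0.309511), Y(Ω₂)=(0.108913, -0.386313)
  term(m=+0) = (0.003115, 0.000000)   from Y*(Ω₁)=(0.156581, -0.000000), Y(Ω₂)=(0.019892, 0.000000)
  term(m=+1) = (-0.130425, -0.004801)   from Y*(Ω₁)=(0.099688, -0.309511), Y(Ω₂)=(-0.108913, -0.386313)
  term(m=+2) = (0.119049, 0.008776)   from Y*(Ω₁)=(0.299316, 0.215124), Y(Ω₂)=(0.276159, -0.169160)
  term(m=+3) = (-0.017342, -0.001922)   from Y*(Ω₁)=(-0.126325, 0.093277), Y(Ω₂)=(0.081569, 0.075444)
Σ over m = (-0.054321, 0.000000); ×(4π/7) → (-0.097517, 0.000000). Real part: -0.097517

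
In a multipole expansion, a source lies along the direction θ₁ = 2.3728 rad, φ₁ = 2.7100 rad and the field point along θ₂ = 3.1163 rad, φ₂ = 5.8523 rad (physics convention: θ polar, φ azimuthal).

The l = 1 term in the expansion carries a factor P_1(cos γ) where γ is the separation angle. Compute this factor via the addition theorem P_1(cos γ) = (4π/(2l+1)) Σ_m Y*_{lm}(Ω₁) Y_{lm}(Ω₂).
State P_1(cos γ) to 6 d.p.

Summing Y*_{l m}(θ₁,φ₁)·Y_{l m}(θ₂,φ₂) over m ∈ [−1, 1]; prefactor 4π/(2·1+1) = 4.188790:
  m=-1: -0.218184+0.100485i × +0.007939+0.003649i = -0.002099+0.000001i  (running Σ = -0.002099+0.000001i)
  m=0: -0.351183-0.000000i × -0.488446+0.000000i = +0.171534+0.000000i  (running Σ = +0.169435+0.000001i)
  m=1: +0.218184+0.100485i × -0.007939+0.003649i = -0.002099-0.000001i  (running Σ = +0.167336+0.000000i)
Accumulated sum +0.167336+0.000000i; after 4π/(2l+1) scaling, +0.700937+0.000000i ⇒ P_1 = 0.700937

0.700937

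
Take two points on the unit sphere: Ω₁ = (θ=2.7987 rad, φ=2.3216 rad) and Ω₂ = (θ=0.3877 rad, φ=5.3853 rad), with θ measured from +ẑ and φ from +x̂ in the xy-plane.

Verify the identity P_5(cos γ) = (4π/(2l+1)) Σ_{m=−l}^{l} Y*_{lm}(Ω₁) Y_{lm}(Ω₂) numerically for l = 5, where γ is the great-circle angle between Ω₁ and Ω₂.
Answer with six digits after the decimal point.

Expand P_5 via completeness: Σ_{m} conj(Y_{5,m}) at Ω₁ times Y_{5,m} at Ω₂ —
  term(m=-5) = -0.00001 - 0.00000j   from Y*(Ω₁)=0.00115 - 0.00163j, Y(Ω₂)=-0.00079 - 0.00350j
  term(m=-4) = -0.00047 - 0.00015j   from Y*(Ω₁)=0.01749 - 0.00244j, Y(Ω₂)=-0.02500 - 0.01207j
  term(m=-3) = -0.01121 - 0.00267j   from Y*(Ω₁)=0.07129 + 0.05784j, Y(Ω₂)=-0.11312 + 0.05436j
  term(m=-2) = -0.10431 - 0.01638j   from Y*(Ω₁)=0.02072 + 0.29894j, Y(Ω₂)=-0.07860 + 0.34347j
  term(m=-1) = -0.29368 - 0.02292j   from Y*(Ω₁)=-0.37490 + 0.40178j, Y(Ω₂)=0.33410 + 0.41919j
  term(m=+0) = -0.03786 + 0.00000j   from Y*(Ω₁)=-0.27258 + 0.00000j, Y(Ω₂)=0.13891 + 0.00000j
  term(m=+1) = -0.29368 + 0.02292j   from Y*(Ω₁)=0.37490 + 0.40178j, Y(Ω₂)=-0.33410 + 0.41919j
  term(m=+2) = -0.10431 + 0.01638j   from Y*(Ω₁)=0.02072 - 0.29894j, Y(Ω₂)=-0.07860 - 0.34347j
  term(m=+3) = -0.01121 + 0.00267j   from Y*(Ω₁)=-0.07129 + 0.05784j, Y(Ω₂)=0.11312 + 0.05436j
  term(m=+4) = -0.00047 + 0.00015j   from Y*(Ω₁)=0.01749 + 0.00244j, Y(Ω₂)=-0.02500 + 0.01207j
  term(m=+5) = -0.00001 + 0.00000j   from Y*(Ω₁)=-0.00115 - 0.00163j, Y(Ω₂)=0.00079 - 0.00350j
Accumulated sum -0.85720 + 0.00000j; after 4π/(2l+1) scaling, -0.97926 + 0.00000j ⇒ P_5 = -0.979265

-0.979265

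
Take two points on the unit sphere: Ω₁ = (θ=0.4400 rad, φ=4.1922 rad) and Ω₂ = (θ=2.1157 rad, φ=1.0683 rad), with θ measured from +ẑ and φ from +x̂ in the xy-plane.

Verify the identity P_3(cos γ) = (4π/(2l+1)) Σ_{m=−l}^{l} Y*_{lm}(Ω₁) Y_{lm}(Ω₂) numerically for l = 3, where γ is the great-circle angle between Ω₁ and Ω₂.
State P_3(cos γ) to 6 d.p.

-0.196123

Expand P_3 via completeness: Σ_{m} conj(Y_{3,m}) at Ω₁ times Y_{3,m} at Ω₂ —
  m=-3: Y*=+0.032240+0.000330i  Y=-0.260415+0.016508i  product -0.008401+0.000446i
  m=-2: Y*=-0.084865+0.144703i  Y=+0.207687+0.327033i  product -0.064948+0.002299i
  m=-1: Y*=-0.211617-0.369435i  Y=+0.045704-0.083166i  product -0.040396+0.000715i
  m=+0: Y*=+0.368990-0.000000i  Y=+0.320445+0.000000i  product +0.118241+0.000000i
  m=+1: Y*=+0.211617-0.369435i  Y=-0.045704-0.083166i  product -0.040396-0.000715i
  m=+2: Y*=-0.084865-0.144703i  Y=+0.207687-0.327033i  product -0.064948-0.002299i
  m=+3: Y*=-0.032240+0.000330i  Y=+0.260415+0.016508i  product -0.008401-0.000446i
Total Σ_m = -0.109249+0.000000i. Multiply by 1.795196: -0.196123+0.000000i. P_3(cos γ) = -0.196123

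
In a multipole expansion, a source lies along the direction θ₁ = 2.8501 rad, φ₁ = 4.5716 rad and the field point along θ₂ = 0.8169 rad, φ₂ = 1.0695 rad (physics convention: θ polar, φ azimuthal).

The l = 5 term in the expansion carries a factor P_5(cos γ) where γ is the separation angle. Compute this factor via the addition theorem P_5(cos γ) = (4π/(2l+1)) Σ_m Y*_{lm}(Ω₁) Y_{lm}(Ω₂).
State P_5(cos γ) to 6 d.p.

Summing Y*_{l m}(θ₁,φ₁)·Y_{l m}(θ₂,φ₂) over m ∈ [−5, 5]; prefactor 4π/(2·5+1) = 1.142397:
  [-5]  conj(Y_{5,-5})(Ω₁) = -0.000589-0.000694i ; Y_{5,-5}(Ω₂) = +0.056704+0.076941i ; Δ = +0.000020-0.000085i
  [-4]  conj(Y_{5,-4})(Ω₁) = -0.008108+0.005119i ; Y_{5,-4}(Ω₂) = -0.119430+0.257424i ; Δ = -0.000349-0.002699i
  [-3]  conj(Y_{5,-3})(Ω₁) = +0.024424+0.054347i ; Y_{5,-3}(Ω₂) = -0.430200+0.028827i ; Δ = -0.012074-0.022676i
  [-2]  conj(Y_{5,-2})(Ω₁) = +0.225661-0.065275i ; Y_{5,-2}(Ω₂) = -0.134553-0.210753i ; Δ = -0.044120-0.038776i
  [-1]  conj(Y_{5,-1})(Ω₁) = -0.075310-0.531372i ; Y_{5,-1}(Ω₂) = -0.106548+0.194436i ; Δ = +0.111342+0.041974i
  [+0]  conj(Y_{5,0})(Ω₁) = -0.426197-0.000000i ; Y_{5,0}(Ω₂) = -0.317577+0.000000i ; Δ = +0.135350+0.000000i
  [+1]  conj(Y_{5,1})(Ω₁) = +0.075310-0.531372i ; Y_{5,1}(Ω₂) = +0.106548+0.194436i ; Δ = +0.111342-0.041974i
  [+2]  conj(Y_{5,2})(Ω₁) = +0.225661+0.065275i ; Y_{5,2}(Ω₂) = -0.134553+0.210753i ; Δ = -0.044120+0.038776i
  [+3]  conj(Y_{5,3})(Ω₁) = -0.024424+0.054347i ; Y_{5,3}(Ω₂) = +0.430200+0.028827i ; Δ = -0.012074+0.022676i
  [+4]  conj(Y_{5,4})(Ω₁) = -0.008108-0.005119i ; Y_{5,4}(Ω₂) = -0.119430-0.257424i ; Δ = -0.000349+0.002699i
  [+5]  conj(Y_{5,5})(Ω₁) = +0.000589-0.000694i ; Y_{5,5}(Ω₂) = -0.056704+0.076941i ; Δ = +0.000020+0.000085i
Total Σ_m = +0.244986+0.000000i. Multiply by 1.142397: +0.279872+0.000000i. P_5(cos γ) = 0.279872

0.279872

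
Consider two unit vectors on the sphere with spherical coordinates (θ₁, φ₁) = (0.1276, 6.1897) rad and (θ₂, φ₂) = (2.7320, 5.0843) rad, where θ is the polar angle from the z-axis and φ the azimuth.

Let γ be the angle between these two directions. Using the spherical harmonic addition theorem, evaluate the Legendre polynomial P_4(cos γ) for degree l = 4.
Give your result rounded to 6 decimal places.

Term-by-term m-sum for l=4 (normalisation 4π/9 = 1.396263):
  m=-4: Y*=0.00011 - 0.00004j  Y=0.00092 - 0.01109j  product -0.00000 - 0.00000j
  m=-3: Y*=0.00246 - 0.00071j  Y=0.06513 + 0.03187j  product 0.00018 + 0.00003j
  m=-2: Y*=0.03133 - 0.00593j  Y=-0.19090 + 0.17565j  product -0.00494 + 0.00664j
  m=-1: Y*=0.23107 - 0.02166j  Y=-0.18149 - 0.46527j  product -0.05202 - 0.10358j
  m=+0: Y*=0.77873 + 0.00000j  Y=0.26834 + 0.00000j  product 0.20896 + 0.00000j
  m=+1: Y*=-0.23107 - 0.02166j  Y=0.18149 - 0.46527j  product -0.05202 + 0.10358j
  m=+2: Y*=0.03133 + 0.00593j  Y=-0.19090 - 0.17565j  product -0.00494 - 0.00664j
  m=+3: Y*=-0.00246 - 0.00071j  Y=-0.06513 + 0.03187j  product 0.00018 - 0.00003j
  m=+4: Y*=0.00011 + 0.00004j  Y=0.00092 + 0.01109j  product -0.00000 + 0.00000j
Total Σ_m = 0.09542 - 0.00000j. Multiply by 1.396263: 0.13323 - 0.00000j. P_4(cos γ) = 0.133227

0.133227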